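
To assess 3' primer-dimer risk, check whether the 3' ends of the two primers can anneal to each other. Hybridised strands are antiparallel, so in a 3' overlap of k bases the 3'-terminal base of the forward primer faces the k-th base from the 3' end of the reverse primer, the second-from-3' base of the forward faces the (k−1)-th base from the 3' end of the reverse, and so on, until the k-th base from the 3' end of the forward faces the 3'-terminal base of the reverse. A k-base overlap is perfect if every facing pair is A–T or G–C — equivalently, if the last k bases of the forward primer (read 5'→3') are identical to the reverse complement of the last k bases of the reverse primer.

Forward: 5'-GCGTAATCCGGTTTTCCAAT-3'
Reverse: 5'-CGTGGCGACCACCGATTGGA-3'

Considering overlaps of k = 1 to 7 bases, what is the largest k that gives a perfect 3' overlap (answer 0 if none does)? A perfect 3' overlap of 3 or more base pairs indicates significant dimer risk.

Last 7 bases (5'→3') — forward …TTCCAAT, reverse …GATTGGA.
Reverse complement of the reverse primer's last 7 bases: TCCAATC; its first k bases are the reverse complement of the reverse primer's last k bases, so a perfect k-base overlap needs the forward primer's last k bases to equal them.
Comparing (forward last k vs required): k=1: T vs T ✓; k=2: AT vs TC ✗; k=3: AAT vs TCC ✗; k=4: CAAT vs TCCA ✗; k=5: CCAAT vs TCCAA ✗; k=6: TCCAAT vs TCCAAT ✓; k=7: TTCCAAT vs TCCAATC ✗.
Perfect overlaps at k = 1, 6; the largest is 6.

Longest perfect overlap: 6 complementary base pairs; significant dimer risk (threshold 3).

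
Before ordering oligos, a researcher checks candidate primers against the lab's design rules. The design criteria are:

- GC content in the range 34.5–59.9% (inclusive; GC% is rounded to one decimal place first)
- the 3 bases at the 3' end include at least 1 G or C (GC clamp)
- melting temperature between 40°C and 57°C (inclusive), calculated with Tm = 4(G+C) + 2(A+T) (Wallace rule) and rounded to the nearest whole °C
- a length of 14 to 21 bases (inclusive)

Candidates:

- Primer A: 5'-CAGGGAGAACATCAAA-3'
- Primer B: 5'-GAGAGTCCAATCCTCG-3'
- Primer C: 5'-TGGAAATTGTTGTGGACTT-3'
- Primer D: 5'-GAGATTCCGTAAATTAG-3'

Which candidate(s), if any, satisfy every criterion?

Primer A (16 nt, A=8 T=1 G=4 C=3): GC 7/16 = 43.8% ✓; 3' end AAA has 0 G/C, need ≥1 ✗; Tm = 2·9 + 4·7 = 46°C ✓; length 16 ✓ — fails.
Primer B (16 nt, A=4 T=3 G=4 C=5): GC 9/16 = 56.3% ✓; 3' end TCG has 2 G/C ✓; Tm = 2·7 + 4·9 = 50°C ✓; length 16 ✓ — passes.
Primer C (19 nt, A=4 T=8 G=6 C=1): GC 7/19 = 36.8% ✓; 3' end CTT has 1 G/C ✓; Tm = 2·12 + 4·7 = 52°C ✓; length 19 ✓ — passes.
Primer D (17 nt, A=6 T=5 G=4 C=2): GC 6/17 = 35.3% ✓; 3' end TAG has 1 G/C ✓; Tm = 2·11 + 4·6 = 46°C ✓; length 17 ✓ — passes.

Primer B, Primer C and Primer D.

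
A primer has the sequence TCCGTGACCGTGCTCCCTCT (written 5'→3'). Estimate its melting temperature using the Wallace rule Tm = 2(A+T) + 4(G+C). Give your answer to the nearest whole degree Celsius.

Base counts: A=1, T=6, G=4, C=9 (length 20).
Tm = 2·(1+6) + 4·(4+9) = 2·7 + 4·13 = 14 + 52 = 66°C.

66°C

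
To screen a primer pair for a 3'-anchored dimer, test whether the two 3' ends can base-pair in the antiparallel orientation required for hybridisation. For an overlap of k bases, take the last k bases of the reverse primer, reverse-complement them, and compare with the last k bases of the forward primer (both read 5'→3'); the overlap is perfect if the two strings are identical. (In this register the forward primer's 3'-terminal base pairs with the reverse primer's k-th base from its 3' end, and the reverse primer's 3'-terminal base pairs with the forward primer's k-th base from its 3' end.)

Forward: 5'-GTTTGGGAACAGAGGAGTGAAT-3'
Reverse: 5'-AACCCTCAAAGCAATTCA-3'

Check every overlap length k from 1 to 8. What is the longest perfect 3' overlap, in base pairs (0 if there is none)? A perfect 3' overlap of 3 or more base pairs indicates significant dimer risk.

Longest perfect overlap: 5 complementary base pairs; significant dimer risk (threshold 3).

Last 8 bases (5'→3') — forward …GAGTGAAT, reverse …GCAATTCA.
Reverse complement of the reverse primer's last 8 bases: TGAATTGC; its first k bases are the reverse complement of the reverse primer's last k bases, so a perfect k-base overlap needs the forward primer's last k bases to equal them.
Comparing (forward last k vs required): k=1: T vs T ✓; k=2: AT vs TG ✗; k=3: AAT vs TGA ✗; k=4: GAAT vs TGAA ✗; k=5: TGAAT vs TGAAT ✓; k=6: GTGAAT vs TGAATT ✗; k=7: AGTGAAT vs TGAATTG ✗; k=8: GAGTGAAT vs TGAATTGC ✗.
Perfect overlaps at k = 1, 5; the largest is 5.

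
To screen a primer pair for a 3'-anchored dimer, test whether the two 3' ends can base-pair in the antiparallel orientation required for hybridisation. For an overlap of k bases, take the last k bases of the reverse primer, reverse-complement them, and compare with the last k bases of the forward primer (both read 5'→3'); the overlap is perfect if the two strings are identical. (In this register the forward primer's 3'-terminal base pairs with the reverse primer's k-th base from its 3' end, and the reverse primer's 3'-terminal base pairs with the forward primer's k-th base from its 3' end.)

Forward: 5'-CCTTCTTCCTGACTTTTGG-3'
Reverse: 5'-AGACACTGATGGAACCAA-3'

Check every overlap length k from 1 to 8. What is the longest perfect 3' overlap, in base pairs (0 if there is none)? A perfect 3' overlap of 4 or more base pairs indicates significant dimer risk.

Last 8 bases (5'→3') — forward …ACTTTTGG, reverse …GGAACCAA.
Reverse complement of the reverse primer's last 8 bases: TTGGTTCC; its first k bases are the reverse complement of the reverse primer's last k bases, so a perfect k-base overlap needs the forward primer's last k bases to equal them.
Comparing (forward last k vs required): k=1: G vs T ✗; k=2: GG vs TT ✗; k=3: TGG vs TTG ✗; k=4: TTGG vs TTGG ✓; k=5: TTTGG vs TTGGT ✗; k=6: TTTTGG vs TTGGTT ✗; k=7: CTTTTGG vs TTGGTTC ✗; k=8: ACTTTTGG vs TTGGTTCC ✗.
Only k = 4 is perfect, so the longest perfect 3' overlap is 4.

Longest perfect overlap: 4 complementary base pairs; significant dimer risk (threshold 4).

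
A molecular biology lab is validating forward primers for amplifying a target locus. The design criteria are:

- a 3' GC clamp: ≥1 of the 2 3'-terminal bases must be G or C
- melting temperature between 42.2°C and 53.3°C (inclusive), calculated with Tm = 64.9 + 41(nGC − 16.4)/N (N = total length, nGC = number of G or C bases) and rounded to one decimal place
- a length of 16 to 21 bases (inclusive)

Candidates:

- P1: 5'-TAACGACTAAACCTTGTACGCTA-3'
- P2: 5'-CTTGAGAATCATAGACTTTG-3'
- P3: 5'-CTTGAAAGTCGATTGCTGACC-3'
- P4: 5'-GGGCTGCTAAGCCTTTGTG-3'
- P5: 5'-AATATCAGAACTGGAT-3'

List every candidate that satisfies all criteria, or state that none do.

P1 (23 nt, A=8 T=6 G=3 C=6): 3' end TA has 0 G/C, need ≥1 ✗; Tm = 64.9 + 41·(9 − 16.4)/23 = 51.7°C ✓; length 23, outside 16–21 ✗ — fails.
P2 (20 nt, A=6 T=7 G=4 C=3): 3' end TG has 1 G/C ✓; Tm = 64.9 + 41·(7 − 16.4)/20 = 45.6°C ✓; length 20 ✓ — passes.
P3 (21 nt, A=5 T=6 G=5 C=5): 3' end CC has 2 G/C ✓; Tm = 64.9 + 41·(10 − 16.4)/21 = 52.4°C ✓; length 21 ✓ — passes.
P4 (19 nt, A=2 T=6 G=7 C=4): 3' end TG has 1 G/C ✓; Tm = 64.9 + 41·(11 − 16.4)/19 = 53.2°C ✓; length 19 ✓ — passes.
P5 (16 nt, A=7 T=4 G=3 C=2): 3' end AT has 0 G/C, need ≥1 ✗; Tm = 64.9 + 41·(5 − 16.4)/16 = 35.7°C, outside 42.2–53.3°C ✗; length 16 ✓ — fails.

P2, P3 and P4.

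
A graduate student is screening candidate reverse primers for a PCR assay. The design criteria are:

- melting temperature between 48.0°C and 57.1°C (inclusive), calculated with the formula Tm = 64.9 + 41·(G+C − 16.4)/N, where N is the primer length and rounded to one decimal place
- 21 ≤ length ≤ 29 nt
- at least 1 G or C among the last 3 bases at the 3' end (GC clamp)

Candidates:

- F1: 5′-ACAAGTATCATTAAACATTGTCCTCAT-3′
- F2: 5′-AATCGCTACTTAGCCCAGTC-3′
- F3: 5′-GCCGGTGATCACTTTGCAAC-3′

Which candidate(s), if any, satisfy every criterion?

F1 (27 nt, A=10 T=9 G=2 C=6): Tm = 64.9 + 41·(8 − 16.4)/27 = 52.1°C ✓; length 27 ✓; 3' end CAT has 1 G/C ✓ — passes.
F2 (20 nt, A=5 T=5 G=3 C=7): Tm = 64.9 + 41·(10 − 16.4)/20 = 51.8°C ✓; length 20, outside 21–29 ✗; 3' end GTC has 2 G/C ✓ — fails.
F3 (20 nt, A=4 T=5 G=5 C=6): Tm = 64.9 + 41·(11 − 16.4)/20 = 53.8°C ✓; length 20, outside 21–29 ✗; 3' end AAC has 1 G/C ✓ — fails.

F1 only.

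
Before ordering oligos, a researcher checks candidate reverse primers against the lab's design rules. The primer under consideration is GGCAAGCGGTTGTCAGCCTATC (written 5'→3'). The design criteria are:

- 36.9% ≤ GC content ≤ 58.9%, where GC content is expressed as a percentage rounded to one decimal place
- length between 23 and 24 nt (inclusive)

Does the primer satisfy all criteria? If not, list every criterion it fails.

Fails: GC content, length.

Base counts: A=4, T=5, G=7, C=6 (length 22).
GC content: GC 13/22 = 59.1%, outside 36.9–58.9% ✗
length: length 22, outside 23–24 ✗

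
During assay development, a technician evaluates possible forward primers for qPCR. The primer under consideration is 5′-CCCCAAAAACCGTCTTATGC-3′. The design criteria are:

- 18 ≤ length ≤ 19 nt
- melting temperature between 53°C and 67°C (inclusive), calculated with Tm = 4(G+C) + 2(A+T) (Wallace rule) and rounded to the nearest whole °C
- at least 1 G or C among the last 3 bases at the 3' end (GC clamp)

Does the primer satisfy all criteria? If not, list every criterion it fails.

Fails: length.

Base counts: A=6, T=4, G=2, C=8 (length 20).
length: length 20, outside 18–19 ✗
Tm: Tm = 2·10 + 4·10 = 60°C ✓
GC clamp: 3' end TGC has 2 G/C ✓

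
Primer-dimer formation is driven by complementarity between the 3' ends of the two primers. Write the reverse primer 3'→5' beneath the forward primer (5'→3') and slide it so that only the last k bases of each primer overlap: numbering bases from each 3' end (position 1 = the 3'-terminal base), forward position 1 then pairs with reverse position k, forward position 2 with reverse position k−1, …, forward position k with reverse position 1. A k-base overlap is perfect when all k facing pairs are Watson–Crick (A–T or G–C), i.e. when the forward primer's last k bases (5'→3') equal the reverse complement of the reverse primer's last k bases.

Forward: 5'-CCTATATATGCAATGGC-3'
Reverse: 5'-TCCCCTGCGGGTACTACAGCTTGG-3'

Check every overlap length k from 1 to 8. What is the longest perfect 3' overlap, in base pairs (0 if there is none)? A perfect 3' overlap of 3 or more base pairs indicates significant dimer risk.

Longest perfect overlap: 1 complementary base pair; below the dimer-risk threshold (threshold 3).

Last 8 bases (5'→3') — forward …GCAATGGC, reverse …CAGCTTGG.
Reverse complement of the reverse primer's last 8 bases: CCAAGCTG; its first k bases are the reverse complement of the reverse primer's last k bases, so a perfect k-base overlap needs the forward primer's last k bases to equal them.
Comparing (forward last k vs required): k=1: C vs C ✓; k=2: GC vs CC ✗; k=3: GGC vs CCA ✗; k=4: TGGC vs CCAA ✗; k=5: ATGGC vs CCAAG ✗; k=6: AATGGC vs CCAAGC ✗; k=7: CAATGGC vs CCAAGCT ✗; k=8: GCAATGGC vs CCAAGCTG ✗.
Only k = 1 is perfect, so the longest perfect 3' overlap is 1.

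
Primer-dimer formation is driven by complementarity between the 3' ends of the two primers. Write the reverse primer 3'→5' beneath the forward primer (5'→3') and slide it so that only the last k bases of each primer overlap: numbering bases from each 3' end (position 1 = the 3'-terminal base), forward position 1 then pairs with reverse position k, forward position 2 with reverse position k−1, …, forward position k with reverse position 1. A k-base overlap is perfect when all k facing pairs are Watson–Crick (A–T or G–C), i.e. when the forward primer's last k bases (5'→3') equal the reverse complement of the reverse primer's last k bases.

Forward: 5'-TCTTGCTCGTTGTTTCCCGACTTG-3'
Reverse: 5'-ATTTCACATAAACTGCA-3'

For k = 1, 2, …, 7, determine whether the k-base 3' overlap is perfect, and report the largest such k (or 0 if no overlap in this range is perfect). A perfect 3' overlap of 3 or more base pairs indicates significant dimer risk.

Last 7 bases (5'→3') — forward …CGACTTG, reverse …AACTGCA.
Reverse complement of the reverse primer's last 7 bases: TGCAGTT; its first k bases are the reverse complement of the reverse primer's last k bases, so a perfect k-base overlap needs the forward primer's last k bases to equal them.
Comparing (forward last k vs required): k=1: G vs T ✗; k=2: TG vs TG ✓; k=3: TTG vs TGC ✗; k=4: CTTG vs TGCA ✗; k=5: ACTTG vs TGCAG ✗; k=6: GACTTG vs TGCAGT ✗; k=7: CGACTTG vs TGCAGTT ✗.
Only k = 2 is perfect, so the longest perfect 3' overlap is 2.

Longest perfect overlap: 2 complementary base pairs; below the dimer-risk threshold (threshold 3).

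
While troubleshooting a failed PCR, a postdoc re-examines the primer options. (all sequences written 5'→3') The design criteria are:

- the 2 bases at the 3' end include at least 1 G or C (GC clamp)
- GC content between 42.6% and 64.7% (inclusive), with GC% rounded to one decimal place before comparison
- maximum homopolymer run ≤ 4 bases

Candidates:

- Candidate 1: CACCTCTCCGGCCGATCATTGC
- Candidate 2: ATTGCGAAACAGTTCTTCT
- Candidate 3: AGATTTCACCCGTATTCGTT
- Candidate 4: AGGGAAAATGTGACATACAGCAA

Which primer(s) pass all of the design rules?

Candidate 1 (22 nt, A=3 T=5 G=4 C=10): 3' end GC has 2 G/C ✓; GC 14/22 = 63.6% ✓; longest run = 2 ✓ — passes.
Candidate 2 (19 nt, A=5 T=7 G=3 C=4): 3' end CT has 1 G/C ✓; GC 7/19 = 36.8%, outside 42.6–64.7% ✗; longest run = 3 ✓ — fails.
Candidate 3 (20 nt, A=4 T=8 G=3 C=5): 3' end TT has 0 G/C, need ≥1 ✗; GC 8/20 = 40.0%, outside 42.6–64.7% ✗; longest run = 3 ✓ — fails.
Candidate 4 (23 nt, A=11 T=3 G=6 C=3): 3' end AA has 0 G/C, need ≥1 ✗; GC 9/23 = 39.1%, outside 42.6–64.7% ✗; longest run = 4 ✓ — fails.

Candidate 1 only.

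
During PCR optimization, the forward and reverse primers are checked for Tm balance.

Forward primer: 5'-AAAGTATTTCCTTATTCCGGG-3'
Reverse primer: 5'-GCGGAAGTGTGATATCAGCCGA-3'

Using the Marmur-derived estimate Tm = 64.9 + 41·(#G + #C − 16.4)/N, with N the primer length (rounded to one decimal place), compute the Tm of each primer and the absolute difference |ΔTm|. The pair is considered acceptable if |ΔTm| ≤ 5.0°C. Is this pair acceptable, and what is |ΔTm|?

|ΔTm| = 8.2°C; the pair is not acceptable.

Forward: G+C = 8, N = 21 → Tm = 64.9 + 41·(8 − 16.4)/21 = 48.5°C.
Reverse: G+C = 12, N = 22 → Tm = 64.9 + 41·(12 − 16.4)/22 = 56.7°C.
|ΔTm| = |48.5 − 56.7| = 8.2°C, > 5.0°C.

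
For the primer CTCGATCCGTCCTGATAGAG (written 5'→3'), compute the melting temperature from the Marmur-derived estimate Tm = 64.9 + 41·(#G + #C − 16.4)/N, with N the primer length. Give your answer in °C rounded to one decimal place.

53.8°C

Base counts: A=4, T=5, G=5, C=6; G+C = 11, N = 20.
Tm = 64.9 + 41·(11 − 16.4)/20 = 64.9 + -221.40/20 = 53.8°C.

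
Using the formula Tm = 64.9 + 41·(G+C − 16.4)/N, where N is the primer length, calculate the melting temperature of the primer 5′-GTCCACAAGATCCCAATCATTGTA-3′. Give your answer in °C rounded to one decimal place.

54.0°C

Base counts: A=8, T=6, G=3, C=7; G+C = 10, N = 24.
Tm = 64.9 + 41·(10 − 16.4)/24 = 64.9 + -262.40/24 = 54.0°C.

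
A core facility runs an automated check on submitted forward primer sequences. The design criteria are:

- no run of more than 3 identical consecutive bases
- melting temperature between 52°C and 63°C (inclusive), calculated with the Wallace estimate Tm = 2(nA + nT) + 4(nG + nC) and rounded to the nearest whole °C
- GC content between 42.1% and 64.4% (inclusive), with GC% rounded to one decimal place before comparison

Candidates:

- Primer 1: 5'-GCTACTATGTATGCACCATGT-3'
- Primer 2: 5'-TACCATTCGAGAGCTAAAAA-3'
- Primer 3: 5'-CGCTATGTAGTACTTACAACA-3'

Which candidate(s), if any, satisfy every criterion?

Primer 1 (21 nt, A=5 T=7 G=4 C=5): longest run = 2 ✓; Tm = 2·12 + 4·9 = 60°C ✓; GC 9/21 = 42.9% ✓ — passes.
Primer 2 (20 nt, A=9 T=4 G=3 C=4): longest run = 5, exceeds 3 ✗; Tm = 2·13 + 4·7 = 54°C ✓; GC 7/20 = 35.0%, outside 42.1–64.4% ✗ — fails.
Primer 3 (21 nt, A=7 T=6 G=3 C=5): longest run = 2 ✓; Tm = 2·13 + 4·8 = 58°C ✓; GC 8/21 = 38.1%, outside 42.1–64.4% ✗ — fails.

Primer 1 only.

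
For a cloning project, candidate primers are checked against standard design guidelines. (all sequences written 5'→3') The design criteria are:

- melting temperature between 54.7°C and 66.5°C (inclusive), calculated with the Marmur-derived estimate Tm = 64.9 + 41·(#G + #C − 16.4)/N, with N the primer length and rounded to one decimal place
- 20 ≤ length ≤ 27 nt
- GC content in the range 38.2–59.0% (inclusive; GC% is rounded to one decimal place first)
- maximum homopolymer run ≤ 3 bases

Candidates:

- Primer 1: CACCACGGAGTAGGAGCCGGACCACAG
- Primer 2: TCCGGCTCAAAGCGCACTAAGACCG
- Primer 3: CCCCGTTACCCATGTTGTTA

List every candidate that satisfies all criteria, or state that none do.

None of the candidates satisfy all criteria.

Primer 1 (27 nt, A=8 T=1 G=9 C=9): Tm = 64.9 + 41·(18 − 16.4)/27 = 67.3°C, outside 54.7–66.5°C ✗; length 27 ✓; GC 18/27 = 66.7%, outside 38.2–59.0% ✗; longest run = 2 ✓ — fails.
Primer 2 (25 nt, A=7 T=3 G=6 C=9): Tm = 64.9 + 41·(15 − 16.4)/25 = 62.6°C ✓; length 25 ✓; GC 15/25 = 60.0%, outside 38.2–59.0% ✗; longest run = 3 ✓ — fails.
Primer 3 (20 nt, A=3 T=7 G=3 C=7): Tm = 64.9 + 41·(10 − 16.4)/20 = 51.8°C, outside 54.7–66.5°C ✗; length 20 ✓; GC 10/20 = 50.0% ✓; longest run = 4, exceeds 3 ✗ — fails.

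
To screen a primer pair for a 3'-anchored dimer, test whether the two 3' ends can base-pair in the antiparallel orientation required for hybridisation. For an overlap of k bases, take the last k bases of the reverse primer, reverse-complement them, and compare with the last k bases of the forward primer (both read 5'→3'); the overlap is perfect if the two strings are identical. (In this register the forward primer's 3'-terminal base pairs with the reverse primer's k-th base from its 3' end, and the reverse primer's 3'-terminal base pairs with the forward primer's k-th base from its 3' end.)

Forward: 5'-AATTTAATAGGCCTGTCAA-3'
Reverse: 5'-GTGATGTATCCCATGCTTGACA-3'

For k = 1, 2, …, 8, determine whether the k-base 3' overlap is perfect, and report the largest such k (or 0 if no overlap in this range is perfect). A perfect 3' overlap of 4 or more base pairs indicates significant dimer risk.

Last 8 bases (5'→3') — forward …CCTGTCAA, reverse …GCTTGACA.
Reverse complement of the reverse primer's last 8 bases: TGTCAAGC; its first k bases are the reverse complement of the reverse primer's last k bases, so a perfect k-base overlap needs the forward primer's last k bases to equal them.
Comparing (forward last k vs required): k=1: A vs T ✗; k=2: AA vs TG ✗; k=3: CAA vs TGT ✗; k=4: TCAA vs TGTC ✗; k=5: GTCAA vs TGTCA ✗; k=6: TGTCAA vs TGTCAA ✓; k=7: CTGTCAA vs TGTCAAG ✗; k=8: CCTGTCAA vs TGTCAAGC ✗.
Only k = 6 is perfect, so the longest perfect 3' overlap is 6.

Longest perfect overlap: 6 complementary base pairs; significant dimer risk (threshold 4).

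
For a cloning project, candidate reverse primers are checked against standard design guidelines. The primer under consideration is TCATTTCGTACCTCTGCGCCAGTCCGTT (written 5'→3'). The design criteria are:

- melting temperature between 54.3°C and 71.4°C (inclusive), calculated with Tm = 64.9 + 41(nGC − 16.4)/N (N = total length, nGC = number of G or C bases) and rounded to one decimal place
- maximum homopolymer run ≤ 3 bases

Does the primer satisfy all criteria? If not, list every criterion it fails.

Meets all criteria.

Base counts: A=3, T=10, G=5, C=10 (length 28).
Tm: Tm = 64.9 + 41·(15 − 16.4)/28 = 62.9°C ✓
homopolymer run: longest run = 3 ✓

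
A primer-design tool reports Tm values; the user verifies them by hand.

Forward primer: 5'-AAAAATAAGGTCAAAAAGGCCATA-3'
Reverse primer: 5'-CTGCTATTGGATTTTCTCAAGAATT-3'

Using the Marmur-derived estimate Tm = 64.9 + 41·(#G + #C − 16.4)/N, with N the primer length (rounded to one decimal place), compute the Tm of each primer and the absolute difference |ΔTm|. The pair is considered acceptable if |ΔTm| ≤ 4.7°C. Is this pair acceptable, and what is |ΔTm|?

Forward: G+C = 7, N = 24 → Tm = 64.9 + 41·(7 − 16.4)/24 = 48.8°C.
Reverse: G+C = 8, N = 25 → Tm = 64.9 + 41·(8 − 16.4)/25 = 51.1°C.
|ΔTm| = |48.8 − 51.1| = 2.3°C, ≤ 4.7°C.

|ΔTm| = 2.3°C; the pair is acceptable.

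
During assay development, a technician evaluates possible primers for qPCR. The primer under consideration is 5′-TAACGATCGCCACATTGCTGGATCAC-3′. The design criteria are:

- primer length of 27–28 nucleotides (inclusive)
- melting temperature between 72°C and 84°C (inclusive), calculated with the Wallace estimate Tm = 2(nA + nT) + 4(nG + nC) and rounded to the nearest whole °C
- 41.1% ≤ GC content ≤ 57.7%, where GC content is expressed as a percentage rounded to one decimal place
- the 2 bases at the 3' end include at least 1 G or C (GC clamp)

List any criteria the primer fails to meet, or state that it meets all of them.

Base counts: A=7, T=6, G=5, C=8 (length 26).
length: length 26, outside 27–28 ✗
Tm: Tm = 2·13 + 4·13 = 78°C ✓
GC content: GC 13/26 = 50.0% ✓
GC clamp: 3' end AC has 1 G/C ✓

Fails: length.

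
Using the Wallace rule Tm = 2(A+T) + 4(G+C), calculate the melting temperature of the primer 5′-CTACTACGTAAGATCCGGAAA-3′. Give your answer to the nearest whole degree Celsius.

60°C

Base counts: A=8, T=4, G=4, C=5 (length 21).
Tm = 2·(8+4) + 4·(4+5) = 2·12 + 4·9 = 24 + 36 = 60°C.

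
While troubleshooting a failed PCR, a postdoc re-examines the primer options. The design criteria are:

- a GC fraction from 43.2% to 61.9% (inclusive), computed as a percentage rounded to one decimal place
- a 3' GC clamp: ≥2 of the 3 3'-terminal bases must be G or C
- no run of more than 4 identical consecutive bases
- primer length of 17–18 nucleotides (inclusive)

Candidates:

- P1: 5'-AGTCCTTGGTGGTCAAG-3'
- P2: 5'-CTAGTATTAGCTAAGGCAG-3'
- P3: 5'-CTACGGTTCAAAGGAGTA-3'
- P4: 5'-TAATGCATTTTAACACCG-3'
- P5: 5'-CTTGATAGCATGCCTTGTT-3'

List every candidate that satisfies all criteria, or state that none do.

None of the candidates satisfy all criteria.

P1 (17 nt, A=3 T=5 G=6 C=3): GC 9/17 = 52.9% ✓; 3' end AAG has 1 G/C, need ≥2 ✗; longest run = 2 ✓; length 17 ✓ — fails.
P2 (19 nt, A=6 T=5 G=5 C=3): GC 8/19 = 42.1%, outside 43.2–61.9% ✗; 3' end CAG has 2 G/C ✓; longest run = 2 ✓; length 19, outside 17–18 ✗ — fails.
P3 (18 nt, A=6 T=4 G=5 C=3): GC 8/18 = 44.4% ✓; 3' end GTA has 1 G/C, need ≥2 ✗; longest run = 3 ✓; length 18 ✓ — fails.
P4 (18 nt, A=6 T=6 G=2 C=4): GC 6/18 = 33.3%, outside 43.2–61.9% ✗; 3' end CCG has 3 G/C ✓; longest run = 4 ✓; length 18 ✓ — fails.
P5 (19 nt, A=3 T=8 G=4 C=4): GC 8/19 = 42.1%, outside 43.2–61.9% ✗; 3' end GTT has 1 G/C, need ≥2 ✗; longest run = 2 ✓; length 19, outside 17–18 ✗ — fails.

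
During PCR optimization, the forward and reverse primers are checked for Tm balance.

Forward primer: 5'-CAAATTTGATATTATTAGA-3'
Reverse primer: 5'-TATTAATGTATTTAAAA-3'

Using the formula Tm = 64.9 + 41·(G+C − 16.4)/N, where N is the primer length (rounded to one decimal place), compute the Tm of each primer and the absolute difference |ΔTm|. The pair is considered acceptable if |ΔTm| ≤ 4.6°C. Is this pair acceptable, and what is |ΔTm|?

|ΔTm| = 8.2°C; the pair is not acceptable.

Forward: G+C = 3, N = 19 → Tm = 64.9 + 41·(3 − 16.4)/19 = 36.0°C.
Reverse: G+C = 1, N = 17 → Tm = 64.9 + 41·(1 − 16.4)/17 = 27.8°C.
|ΔTm| = |36.0 − 27.8| = 8.2°C, > 4.6°C.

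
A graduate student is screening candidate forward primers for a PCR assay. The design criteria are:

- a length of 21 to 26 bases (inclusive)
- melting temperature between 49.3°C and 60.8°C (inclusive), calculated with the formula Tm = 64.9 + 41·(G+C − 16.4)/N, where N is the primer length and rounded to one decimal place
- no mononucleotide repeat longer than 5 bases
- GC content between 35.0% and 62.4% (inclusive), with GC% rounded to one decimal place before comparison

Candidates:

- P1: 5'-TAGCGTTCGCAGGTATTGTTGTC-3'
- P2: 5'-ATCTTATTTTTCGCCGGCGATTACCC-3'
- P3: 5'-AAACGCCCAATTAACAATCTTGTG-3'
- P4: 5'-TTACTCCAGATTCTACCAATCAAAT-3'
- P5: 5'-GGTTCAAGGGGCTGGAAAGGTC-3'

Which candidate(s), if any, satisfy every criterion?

P1, P2, P3 and P5.

P1 (23 nt, A=3 T=9 G=7 C=4): length 23 ✓; Tm = 64.9 + 41·(11 − 16.4)/23 = 55.3°C ✓; longest run = 2 ✓; GC 11/23 = 47.8% ✓ — passes.
P2 (26 nt, A=4 T=10 G=4 C=8): length 26 ✓; Tm = 64.9 + 41·(12 − 16.4)/26 = 58.0°C ✓; longest run = 5 ✓; GC 12/26 = 46.2% ✓ — passes.
P3 (24 nt, A=9 T=6 G=3 C=6): length 24 ✓; Tm = 64.9 + 41·(9 − 16.4)/24 = 52.3°C ✓; longest run = 3 ✓; GC 9/24 = 37.5% ✓ — passes.
P4 (25 nt, A=9 T=8 G=1 C=7): length 25 ✓; Tm = 64.9 + 41·(8 − 16.4)/25 = 51.1°C ✓; longest run = 3 ✓; GC 8/25 = 32.0%, outside 35.0–62.4% ✗ — fails.
P5 (22 nt, A=5 T=4 G=10 C=3): length 22 ✓; Tm = 64.9 + 41·(13 − 16.4)/22 = 58.6°C ✓; longest run = 4 ✓; GC 13/22 = 59.1% ✓ — passes.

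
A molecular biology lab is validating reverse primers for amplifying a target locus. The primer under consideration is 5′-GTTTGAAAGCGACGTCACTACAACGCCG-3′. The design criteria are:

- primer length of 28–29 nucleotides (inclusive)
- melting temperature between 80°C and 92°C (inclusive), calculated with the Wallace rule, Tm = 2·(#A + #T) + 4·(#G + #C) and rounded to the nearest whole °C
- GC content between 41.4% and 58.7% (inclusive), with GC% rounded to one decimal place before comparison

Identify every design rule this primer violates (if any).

Base counts: A=8, T=5, G=7, C=8 (length 28).
length: length 28 ✓
Tm: Tm = 2·13 + 4·15 = 86°C ✓
GC content: GC 15/28 = 53.6% ✓

Meets all criteria.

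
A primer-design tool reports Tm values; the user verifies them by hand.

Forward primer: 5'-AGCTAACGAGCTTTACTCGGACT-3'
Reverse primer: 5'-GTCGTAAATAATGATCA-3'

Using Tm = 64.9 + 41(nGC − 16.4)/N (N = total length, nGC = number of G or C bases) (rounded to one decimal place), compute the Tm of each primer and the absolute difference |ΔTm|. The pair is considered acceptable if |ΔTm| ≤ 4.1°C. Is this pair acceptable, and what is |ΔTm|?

|ΔTm| = 17.9°C; the pair is not acceptable.

Forward: G+C = 11, N = 23 → Tm = 64.9 + 41·(11 − 16.4)/23 = 55.3°C.
Reverse: G+C = 5, N = 17 → Tm = 64.9 + 41·(5 − 16.4)/17 = 37.4°C.
|ΔTm| = |55.3 − 37.4| = 17.9°C, > 4.1°C.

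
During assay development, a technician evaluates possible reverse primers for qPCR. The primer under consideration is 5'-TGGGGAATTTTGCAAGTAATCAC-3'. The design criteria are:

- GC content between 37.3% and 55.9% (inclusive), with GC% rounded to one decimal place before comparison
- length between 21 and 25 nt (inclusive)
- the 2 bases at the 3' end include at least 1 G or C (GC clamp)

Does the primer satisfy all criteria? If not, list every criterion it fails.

Base counts: A=7, T=7, G=6, C=3 (length 23).
GC content: GC 9/23 = 39.1% ✓
length: length 23 ✓
GC clamp: 3' end AC has 1 G/C ✓

Meets all criteria.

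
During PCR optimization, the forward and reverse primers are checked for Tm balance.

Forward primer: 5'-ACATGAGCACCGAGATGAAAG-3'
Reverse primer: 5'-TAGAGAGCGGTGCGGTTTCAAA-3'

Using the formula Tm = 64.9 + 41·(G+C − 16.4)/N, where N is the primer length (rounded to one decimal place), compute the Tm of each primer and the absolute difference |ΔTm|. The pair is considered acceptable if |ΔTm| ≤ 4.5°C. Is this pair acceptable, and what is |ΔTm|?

|ΔTm| = 2.4°C; the pair is acceptable.

Forward: G+C = 10, N = 21 → Tm = 64.9 + 41·(10 − 16.4)/21 = 52.4°C.
Reverse: G+C = 11, N = 22 → Tm = 64.9 + 41·(11 − 16.4)/22 = 54.8°C.
|ΔTm| = |52.4 − 54.8| = 2.4°C, ≤ 4.5°C.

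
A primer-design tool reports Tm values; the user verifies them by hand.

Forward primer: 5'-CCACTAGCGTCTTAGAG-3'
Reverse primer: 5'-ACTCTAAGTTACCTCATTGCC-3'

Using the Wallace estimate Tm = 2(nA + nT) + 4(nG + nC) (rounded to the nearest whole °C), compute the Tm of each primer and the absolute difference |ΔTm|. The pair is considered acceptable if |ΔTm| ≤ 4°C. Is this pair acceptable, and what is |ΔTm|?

Forward: A=4 T=4 G=4 C=5 → Tm = 2·8 + 4·9 = 52°C.
Reverse: A=5 T=7 G=2 C=7 → Tm = 2·12 + 4·9 = 60°C.
|ΔTm| = |52 − 60| = 8°C, > 4°C.

|ΔTm| = 8°C; the pair is not acceptable.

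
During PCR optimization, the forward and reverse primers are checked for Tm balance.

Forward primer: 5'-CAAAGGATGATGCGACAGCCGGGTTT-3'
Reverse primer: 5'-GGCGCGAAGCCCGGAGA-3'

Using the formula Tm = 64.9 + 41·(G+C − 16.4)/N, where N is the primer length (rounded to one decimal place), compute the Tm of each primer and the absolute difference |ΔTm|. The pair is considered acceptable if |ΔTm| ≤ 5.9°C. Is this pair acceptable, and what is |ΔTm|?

Forward: G+C = 14, N = 26 → Tm = 64.9 + 41·(14 − 16.4)/26 = 61.1°C.
Reverse: G+C = 13, N = 17 → Tm = 64.9 + 41·(13 − 16.4)/17 = 56.7°C.
|ΔTm| = |61.1 − 56.7| = 4.4°C, ≤ 5.9°C.

|ΔTm| = 4.4°C; the pair is acceptable.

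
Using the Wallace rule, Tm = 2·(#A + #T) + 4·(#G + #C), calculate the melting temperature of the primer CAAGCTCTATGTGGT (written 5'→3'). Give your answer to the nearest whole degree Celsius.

Base counts: A=3, T=5, G=4, C=3 (length 15).
Tm = 2·(3+5) + 4·(4+3) = 2·8 + 4·7 = 16 + 28 = 44°C.

44°C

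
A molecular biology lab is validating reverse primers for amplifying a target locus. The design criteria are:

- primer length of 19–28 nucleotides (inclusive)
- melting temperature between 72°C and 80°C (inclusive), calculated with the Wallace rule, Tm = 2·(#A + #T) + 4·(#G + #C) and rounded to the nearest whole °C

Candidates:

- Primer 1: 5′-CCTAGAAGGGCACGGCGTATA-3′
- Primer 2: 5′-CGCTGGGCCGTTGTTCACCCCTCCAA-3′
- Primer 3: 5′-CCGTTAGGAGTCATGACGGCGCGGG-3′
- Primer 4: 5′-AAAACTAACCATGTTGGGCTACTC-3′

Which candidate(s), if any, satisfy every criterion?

None of the candidates satisfy all criteria.

Primer 1 (21 nt, A=6 T=3 G=7 C=5): length 21 ✓; Tm = 2·9 + 4·12 = 66°C, outside 72–80°C ✗ — fails.
Primer 2 (26 nt, A=3 T=6 G=6 C=11): length 26 ✓; Tm = 2·9 + 4·17 = 86°C, outside 72–80°C ✗ — fails.
Primer 3 (25 nt, A=4 T=4 G=11 C=6): length 25 ✓; Tm = 2·8 + 4·17 = 84°C, outside 72–80°C ✗ — fails.
Primer 4 (24 nt, A=8 T=6 G=4 C=6): length 24 ✓; Tm = 2·14 + 4·10 = 68°C, outside 72–80°C ✗ — fails.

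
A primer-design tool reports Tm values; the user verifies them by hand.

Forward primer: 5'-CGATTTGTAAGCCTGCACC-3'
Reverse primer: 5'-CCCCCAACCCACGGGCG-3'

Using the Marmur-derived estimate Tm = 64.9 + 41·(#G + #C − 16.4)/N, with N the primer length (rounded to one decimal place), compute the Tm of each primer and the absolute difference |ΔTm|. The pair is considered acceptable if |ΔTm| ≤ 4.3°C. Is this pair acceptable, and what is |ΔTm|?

|ΔTm| = 8.0°C; the pair is not acceptable.

Forward: G+C = 10, N = 19 → Tm = 64.9 + 41·(10 − 16.4)/19 = 51.1°C.
Reverse: G+C = 14, N = 17 → Tm = 64.9 + 41·(14 − 16.4)/17 = 59.1°C.
|ΔTm| = |51.1 − 59.1| = 8.0°C, > 4.3°C.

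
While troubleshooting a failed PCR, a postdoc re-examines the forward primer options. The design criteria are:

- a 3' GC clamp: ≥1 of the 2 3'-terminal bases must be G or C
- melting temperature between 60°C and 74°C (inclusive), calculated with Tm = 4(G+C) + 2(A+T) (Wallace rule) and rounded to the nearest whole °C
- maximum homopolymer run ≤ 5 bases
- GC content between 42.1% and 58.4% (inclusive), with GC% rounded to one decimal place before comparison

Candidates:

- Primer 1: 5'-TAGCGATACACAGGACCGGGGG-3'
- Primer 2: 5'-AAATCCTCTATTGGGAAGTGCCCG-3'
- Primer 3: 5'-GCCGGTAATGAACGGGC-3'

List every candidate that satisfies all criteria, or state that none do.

Primer 1 (22 nt, A=6 T=2 G=9 C=5): 3' end GG has 2 G/C ✓; Tm = 2·8 + 4·14 = 72°C ✓; longest run = 5 ✓; GC 14/22 = 63.6%, outside 42.1–58.4% ✗ — fails.
Primer 2 (24 nt, A=6 T=6 G=6 C=6): 3' end CG has 2 G/C ✓; Tm = 2·12 + 4·12 = 72°C ✓; longest run = 3 ✓; GC 12/24 = 50.0% ✓ — passes.
Primer 3 (17 nt, A=4 T=2 G=7 C=4): 3' end GC has 2 G/C ✓; Tm = 2·6 + 4·11 = 56°C, outside 60–74°C ✗; longest run = 3 ✓; GC 11/17 = 64.7%, outside 42.1–58.4% ✗ — fails.

Primer 2 only.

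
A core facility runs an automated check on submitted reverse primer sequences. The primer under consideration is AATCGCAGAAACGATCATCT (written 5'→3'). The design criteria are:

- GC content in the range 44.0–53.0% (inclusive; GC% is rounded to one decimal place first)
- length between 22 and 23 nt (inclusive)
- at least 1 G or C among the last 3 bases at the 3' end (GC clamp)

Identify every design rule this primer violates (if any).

Base counts: A=8, T=4, G=3, C=5 (length 20).
GC content: GC 8/20 = 40.0%, outside 44.0–53.0% ✗
length: length 20, outside 22–23 ✗
GC clamp: 3' end TCT has 1 G/C ✓

Fails: GC content, length.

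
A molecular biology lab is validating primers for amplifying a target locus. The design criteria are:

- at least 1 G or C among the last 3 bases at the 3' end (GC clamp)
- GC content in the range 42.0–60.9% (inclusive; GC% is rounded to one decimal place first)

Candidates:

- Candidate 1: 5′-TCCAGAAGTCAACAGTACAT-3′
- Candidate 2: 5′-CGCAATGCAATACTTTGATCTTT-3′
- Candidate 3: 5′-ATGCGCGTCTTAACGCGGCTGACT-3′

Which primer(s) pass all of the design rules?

Candidate 3 only.

Candidate 1 (20 nt, A=8 T=4 G=3 C=5): 3' end CAT has 1 G/C ✓; GC 8/20 = 40.0%, outside 42.0–60.9% ✗ — fails.
Candidate 2 (23 nt, A=6 T=9 G=3 C=5): 3' end TTT has 0 G/C, need ≥1 ✗; GC 8/23 = 34.8%, outside 42.0–60.9% ✗ — fails.
Candidate 3 (24 nt, A=4 T=6 G=7 C=7): 3' end ACT has 1 G/C ✓; GC 14/24 = 58.3% ✓ — passes.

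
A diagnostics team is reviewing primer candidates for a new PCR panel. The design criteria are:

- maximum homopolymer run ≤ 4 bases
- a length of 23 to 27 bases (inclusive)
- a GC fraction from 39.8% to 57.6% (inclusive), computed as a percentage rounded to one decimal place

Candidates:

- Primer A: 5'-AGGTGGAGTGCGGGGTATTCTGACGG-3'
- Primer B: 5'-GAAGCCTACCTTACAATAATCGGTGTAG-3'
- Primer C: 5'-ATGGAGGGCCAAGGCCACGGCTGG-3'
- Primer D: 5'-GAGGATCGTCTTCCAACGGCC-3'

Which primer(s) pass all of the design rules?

None of the candidates satisfy all criteria.

Primer A (26 nt, A=4 T=6 G=13 C=3): longest run = 4 ✓; length 26 ✓; GC 16/26 = 61.5%, outside 39.8–57.6% ✗ — fails.
Primer B (28 nt, A=9 T=7 G=6 C=6): longest run = 2 ✓; length 28, outside 23–27 ✗; GC 12/28 = 42.9% ✓ — fails.
Primer C (24 nt, A=5 T=2 G=11 C=6): longest run = 3 ✓; length 24 ✓; GC 17/24 = 70.8%, outside 39.8–57.6% ✗ — fails.
Primer D (21 nt, A=4 T=4 G=6 C=7): longest run = 2 ✓; length 21, outside 23–27 ✗; GC 13/21 = 61.9%, outside 39.8–57.6% ✗ — fails.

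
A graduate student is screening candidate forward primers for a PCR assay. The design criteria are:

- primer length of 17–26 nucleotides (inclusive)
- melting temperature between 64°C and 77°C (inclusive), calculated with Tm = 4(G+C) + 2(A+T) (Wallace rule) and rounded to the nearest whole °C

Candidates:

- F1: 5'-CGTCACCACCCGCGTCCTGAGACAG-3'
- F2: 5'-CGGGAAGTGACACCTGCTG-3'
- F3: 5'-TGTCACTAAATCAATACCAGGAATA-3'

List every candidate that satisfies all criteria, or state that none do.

F3 only.

F1 (25 nt, A=5 T=3 G=6 C=11): length 25 ✓; Tm = 2·8 + 4·17 = 84°C, outside 64–77°C ✗ — fails.
F2 (19 nt, A=4 T=3 G=7 C=5): length 19 ✓; Tm = 2·7 + 4·12 = 62°C, outside 64–77°C ✗ — fails.
F3 (25 nt, A=11 T=6 G=3 C=5): length 25 ✓; Tm = 2·17 + 4·8 = 66°C ✓ — passes.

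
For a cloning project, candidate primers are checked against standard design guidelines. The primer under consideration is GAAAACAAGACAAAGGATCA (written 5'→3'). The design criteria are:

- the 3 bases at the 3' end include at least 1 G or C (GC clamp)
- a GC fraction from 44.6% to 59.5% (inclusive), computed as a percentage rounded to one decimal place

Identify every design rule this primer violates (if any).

Base counts: A=12, T=1, G=4, C=3 (length 20).
GC clamp: 3' end TCA has 1 G/C ✓
GC content: GC 7/20 = 35.0%, outside 44.6–59.5% ✗

Fails: GC content.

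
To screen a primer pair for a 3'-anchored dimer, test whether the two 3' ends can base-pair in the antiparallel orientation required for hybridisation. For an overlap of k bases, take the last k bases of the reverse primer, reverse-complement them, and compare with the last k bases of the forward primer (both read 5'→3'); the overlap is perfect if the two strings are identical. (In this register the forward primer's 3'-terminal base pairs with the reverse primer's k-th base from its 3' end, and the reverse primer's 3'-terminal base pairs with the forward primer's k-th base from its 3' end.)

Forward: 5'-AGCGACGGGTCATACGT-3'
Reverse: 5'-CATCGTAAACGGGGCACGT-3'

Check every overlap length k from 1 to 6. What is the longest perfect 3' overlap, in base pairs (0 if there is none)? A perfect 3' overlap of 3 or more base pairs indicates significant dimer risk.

Last 6 bases (5'→3') — forward …ATACGT, reverse …GCACGT.
Reverse complement of the reverse primer's last 6 bases: ACGTGC; its first k bases are the reverse complement of the reverse primer's last k bases, so a perfect k-base overlap needs the forward primer's last k bases to equal them.
Comparing (forward last k vs required): k=1: T vs A ✗; k=2: GT vs AC ✗; k=3: CGT vs ACG ✗; k=4: ACGT vs ACGT ✓; k=5: TACGT vs ACGTG ✗; k=6: ATACGT vs ACGTGC ✗.
Only k = 4 is perfect, so the longest perfect 3' overlap is 4.

Longest perfect overlap: 4 complementary base pairs; significant dimer risk (threshold 3).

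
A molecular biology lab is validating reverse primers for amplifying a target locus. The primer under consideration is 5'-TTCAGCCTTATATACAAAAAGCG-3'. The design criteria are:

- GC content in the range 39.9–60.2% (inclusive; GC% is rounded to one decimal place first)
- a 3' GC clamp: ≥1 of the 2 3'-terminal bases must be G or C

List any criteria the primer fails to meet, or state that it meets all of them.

Base counts: A=9, T=6, G=3, C=5 (length 23).
GC content: GC 8/23 = 34.8%, outside 39.9–60.2% ✗
GC clamp: 3' end CG has 2 G/C ✓

Fails: GC content.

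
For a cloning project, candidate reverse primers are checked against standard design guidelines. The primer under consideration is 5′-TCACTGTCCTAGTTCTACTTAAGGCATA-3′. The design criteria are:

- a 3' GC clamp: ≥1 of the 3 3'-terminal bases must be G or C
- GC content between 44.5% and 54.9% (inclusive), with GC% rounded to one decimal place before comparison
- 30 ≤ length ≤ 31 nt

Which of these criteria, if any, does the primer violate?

Fails: GC clamp, GC content, length.

Base counts: A=7, T=10, G=4, C=7 (length 28).
GC clamp: 3' end ATA has 0 G/C, need ≥1 ✗
GC content: GC 11/28 = 39.3%, outside 44.5–54.9% ✗
length: length 28, outside 30–31 ✗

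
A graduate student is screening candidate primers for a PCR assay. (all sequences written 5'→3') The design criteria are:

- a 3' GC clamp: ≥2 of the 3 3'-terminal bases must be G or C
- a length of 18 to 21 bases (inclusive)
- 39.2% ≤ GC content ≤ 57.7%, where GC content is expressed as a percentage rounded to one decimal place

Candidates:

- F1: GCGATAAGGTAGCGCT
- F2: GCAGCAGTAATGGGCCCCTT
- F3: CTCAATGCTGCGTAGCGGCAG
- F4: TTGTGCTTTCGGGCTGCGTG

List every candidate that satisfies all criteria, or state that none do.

F1 (16 nt, A=4 T=3 G=6 C=3): 3' end GCT has 2 G/C ✓; length 16, outside 18–21 ✗; GC 9/16 = 56.3% ✓ — fails.
F2 (20 nt, A=4 T=4 G=6 C=6): 3' end CTT has 1 G/C, need ≥2 ✗; length 20 ✓; GC 12/20 = 60.0%, outside 39.2–57.7% ✗ — fails.
F3 (21 nt, A=4 T=4 G=7 C=6): 3' end CAG has 2 G/C ✓; length 21 ✓; GC 13/21 = 61.9%, outside 39.2–57.7% ✗ — fails.
F4 (20 nt, A=0 T=8 G=8 C=4): 3' end GTG has 2 G/C ✓; length 20 ✓; GC 12/20 = 60.0%, outside 39.2–57.7% ✗ — fails.

None of the candidates satisfy all criteria.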